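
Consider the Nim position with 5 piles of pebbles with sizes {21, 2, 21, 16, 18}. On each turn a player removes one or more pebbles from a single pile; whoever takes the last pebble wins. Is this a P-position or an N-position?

P-position

Nim-sum: 21 ^ 2 ^ 21 ^ 16 ^ 18 = 0.
The nim-sum is 0, so this is a P-position: the player to move is in a losing position under optimal play.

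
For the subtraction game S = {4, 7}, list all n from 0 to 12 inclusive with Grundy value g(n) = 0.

0, 1, 2, 3, 11, 12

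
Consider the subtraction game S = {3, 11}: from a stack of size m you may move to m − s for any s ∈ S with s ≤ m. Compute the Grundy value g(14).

Compute g(0), g(1), … for moves {3, 11}:
g(0) = mex{} = 0
g(1) = mex{} = 0
g(2) = mex{} = 0
g(3) = mex{0} = 1
g(4) = mex{0} = 1
g(5) = mex{0} = 1
g(6) = mex{1} = 0
g(7) = mex{1} = 0
g(8) = mex{1} = 0
g(9) = mex{0} = 1
g(10) = mex{0} = 1
g(11) = mex{0} = 1
g(12) = mex{0,1} = 2
g(13) = mex{0,1} = 2
g(14) = mex{1} = 0
So g(14) = 0.

0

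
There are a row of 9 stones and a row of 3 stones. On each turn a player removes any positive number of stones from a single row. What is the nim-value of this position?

In binary:
  1001  (9)
  0011  (3)
  ----
  1010  (10)

10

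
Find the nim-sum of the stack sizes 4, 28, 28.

4

Nim-sum: 4 ⊕ 28 ⊕ 28 = 4.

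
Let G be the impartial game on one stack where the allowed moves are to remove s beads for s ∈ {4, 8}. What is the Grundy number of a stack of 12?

0

Build the Grundy sequence with g(k) = mex{g(k−s) : s ∈ {4, 8}, s ≤ k}:
k:     0  1  2  3  4  5  6  7  8  9 10 11 12
g(k):  0  0  0  0  1  1  1  1  2  2  2  2  0
So g(12) = 0.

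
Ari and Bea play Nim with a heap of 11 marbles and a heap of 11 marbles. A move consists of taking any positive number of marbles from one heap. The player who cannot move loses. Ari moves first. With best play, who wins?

In binary:
  1011  (11)
  1011  (11)
  ----
  0000  (0)
The nim-sum is 0, so this is a P-position: the player to move is in a losing position under optimal play; Ari is about to move from it and so loses — Bea wins.

Bea wins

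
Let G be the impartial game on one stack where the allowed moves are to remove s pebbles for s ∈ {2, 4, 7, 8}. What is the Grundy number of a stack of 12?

0

Build the Grundy sequence with g(k) = mex{g(k−s) : s ∈ {2, 4, 7, 8}, s ≤ k}:
k:     0  1  2  3  4  5  6  7  8  9 10 11 12
g(k):  0  0  1  1  2  2  0  3  1  4  2  0  0
So g(12) = 0.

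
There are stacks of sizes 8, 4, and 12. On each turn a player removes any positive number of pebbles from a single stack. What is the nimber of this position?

0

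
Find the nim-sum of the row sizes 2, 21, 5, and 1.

19

Nim-sum: 2 XOR 21 XOR 5 XOR 1 = 19.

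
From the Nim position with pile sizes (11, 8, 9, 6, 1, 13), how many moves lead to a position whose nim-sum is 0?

Compute the nim-sum pairwise:
11 ⊕ 8 = 3
3 ⊕ 9 = 10
10 ⊕ 6 = 12
12 ⊕ 1 = 13
13 ⊕ 13 = 0
The nim-sum is already 0, so every move leaves a nonzero nim-sum — there are no winning moves.

0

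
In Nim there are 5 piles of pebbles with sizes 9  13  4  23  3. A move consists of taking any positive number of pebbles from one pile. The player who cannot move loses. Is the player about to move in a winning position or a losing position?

Winning position

In binary:
  01001  (9)
  01101  (13)
  00100  (4)
  10111  (23)
  00011  (3)
  -----
  10100  (20)
The nim-sum is 20 ≠ 0, so this is an N-position: the player to move can win.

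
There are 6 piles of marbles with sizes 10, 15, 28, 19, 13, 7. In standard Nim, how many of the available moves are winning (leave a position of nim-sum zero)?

0

Compute the nim-sum pairwise:
10 ⊕ 15 = 5
5 ⊕ 28 = 25
25 ⊕ 19 = 10
10 ⊕ 13 = 7
7 ⊕ 7 = 0
The nim-sum is already 0, so every move leaves a nonzero nim-sum — there are no winning moves.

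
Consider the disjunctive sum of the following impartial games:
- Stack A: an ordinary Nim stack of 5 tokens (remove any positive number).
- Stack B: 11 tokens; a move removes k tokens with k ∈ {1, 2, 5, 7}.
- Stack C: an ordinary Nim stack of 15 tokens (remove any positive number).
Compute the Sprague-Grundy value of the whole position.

8

Stack A is a plain Nim stack of size 5, so its Grundy value is 5.
Grundy values for stack B (subtraction set {1, 2, 5, 7}):
g(0) = mex{} = 0
g(1) = mex{0} = 1
g(2) = mex{0,1} = 2
g(3) = mex{1,2} = 0
g(4) = mex{0,2} = 1
g(5) = mex{0,1} = 2
g(6) = mex{1,2} = 0
g(7) = mex{0,2} = 1
g(8) = mex{0,1} = 2
g(9) = mex{1,2} = 0
g(10) = mex{0,2} = 1
g(11) = mex{0,1} = 2
So g(11) = 2.
Stack C is a plain Nim stack of size 15, so its Grundy value is 15.
The value of a disjunctive sum is the nim-sum of the parts.
Combined value = 5 ⊕ 2 ⊕ 15 = 8.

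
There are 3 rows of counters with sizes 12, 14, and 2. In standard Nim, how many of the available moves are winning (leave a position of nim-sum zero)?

0

Nim-sum: 12 ^ 14 ^ 2 = 0.
The nim-sum is already 0, so every move leaves a nonzero nim-sum — there are no winning moves.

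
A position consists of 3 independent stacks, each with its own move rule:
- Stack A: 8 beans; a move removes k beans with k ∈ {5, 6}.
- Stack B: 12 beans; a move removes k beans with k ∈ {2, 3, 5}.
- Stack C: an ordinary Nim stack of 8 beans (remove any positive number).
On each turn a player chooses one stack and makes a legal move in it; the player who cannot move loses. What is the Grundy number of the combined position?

Grundy values for stack A (subtraction set {5, 6}):
g(0) = mex{} = 0
g(1) = mex{} = 0
g(2) = mex{} = 0
g(3) = mex{} = 0
g(4) = mex{} = 0
g(5) = mex{0} = 1
g(6) = mex{0} = 1
g(7) = mex{0} = 1
g(8) = mex{0} = 1
So g(8) = 1.
For stack B, compute g(0), g(1), … with moves {2, 3, 5}:
k:     0  1  2  3  4  5  6  7  8  9 10 11 12
g(k):  0  0  1  1  2  2  3  0  0  1  1  2  2
So g(12) = 2.
Stack C is a plain Nim stack of size 8, so its Grundy value is 8.
By the Sprague-Grundy theorem, the Grundy value of a sum of independent games is the XOR of the component values.
Combined value = 1 XOR 2 XOR 8 = 11.

11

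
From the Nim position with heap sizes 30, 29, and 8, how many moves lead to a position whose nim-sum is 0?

3

In binary:
  11110  (30)
  11101  (29)
  01000  (8)
  -----
  01011  (11)
The overall nim-sum is X = 11. A heap of size p has a winning move iff p XOR X < p (reduce it to p XOR X).
  30: 30 XOR 11 = 21 < 30 — winning move (to 21).
  29: 29 XOR 11 = 22 < 29 — winning move (to 22).
  8: 8 XOR 11 = 3 < 8 — winning move (to 3).
That gives 3 winning moves.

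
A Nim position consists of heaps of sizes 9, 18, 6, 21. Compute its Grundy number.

8

Bitwise XOR of the heap sizes:
  01001  (9)
  10010  (18)
  00110  (6)
  10101  (21)
  -----
  01000  (8)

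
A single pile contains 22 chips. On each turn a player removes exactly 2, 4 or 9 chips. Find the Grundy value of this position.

Grundy values for subtraction set {2, 4, 9}:
k:     0  1  2  3  4  5  6  7  8  9 10 11 12 13 14 15 16 17 18 19 20 21 22
g(k):  0  0  1  1  2  2  0  0  1  1  2  2  0  0  1  1  2  2  0  0  1  1  2
So g(22) = 2.

2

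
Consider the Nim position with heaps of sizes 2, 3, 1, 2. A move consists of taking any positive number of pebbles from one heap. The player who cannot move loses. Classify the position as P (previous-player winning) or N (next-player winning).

In binary:
  10  (2)
  11  (3)
  01  (1)
  10  (2)
  --
  10  (2)
The nim-sum is 2 ≠ 0, so this is an N-position: the player to move can win.

N-position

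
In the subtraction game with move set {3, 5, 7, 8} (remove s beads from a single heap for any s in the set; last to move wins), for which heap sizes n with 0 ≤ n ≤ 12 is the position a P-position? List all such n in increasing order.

0, 1, 2, 11, 12

Compute g(0), g(1), … for moves {3, 5, 7, 8}:
g(0) = mex{} = 0
g(1) = mex{} = 0
g(2) = mex{} = 0
g(3) = mex{0} = 1
g(4) = mex{0} = 1
g(5) = mex{0} = 1
g(6) = mex{0,1} = 2
g(7) = mex{0,1} = 2
g(8) = mex{0,1} = 2
g(9) = mex{0,1,2} = 3
g(10) = mex{0,1,2} = 3
g(11) = mex{1,2} = 0
g(12) = mex{1,2,3} = 0
The P-positions (g = 0) in 0..12 are 0, 1, 2, 11, 12.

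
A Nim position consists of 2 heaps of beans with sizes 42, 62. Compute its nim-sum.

Compute the nim-sum pairwise:
42 ⊕ 62 = 20

20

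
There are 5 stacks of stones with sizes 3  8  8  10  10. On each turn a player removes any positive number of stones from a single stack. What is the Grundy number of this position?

Compute the nim-sum pairwise:
3 ^ 8 = 11
11 ^ 8 = 3
3 ^ 10 = 9
9 ^ 10 = 3

3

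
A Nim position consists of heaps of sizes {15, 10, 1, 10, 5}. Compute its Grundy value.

11

In binary:
  1111  (15)
  1010  (10)
  0001  (1)
  1010  (10)
  0101  (5)
  ----
  1011  (11)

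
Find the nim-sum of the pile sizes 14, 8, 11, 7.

Bitwise XOR of the heap sizes:
  1110  (14)
  1000  (8)
  1011  (11)
  0111  (7)
  ----
  1010  (10)

10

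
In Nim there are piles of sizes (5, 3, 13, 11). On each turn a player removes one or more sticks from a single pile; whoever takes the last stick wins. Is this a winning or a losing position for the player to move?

Losing position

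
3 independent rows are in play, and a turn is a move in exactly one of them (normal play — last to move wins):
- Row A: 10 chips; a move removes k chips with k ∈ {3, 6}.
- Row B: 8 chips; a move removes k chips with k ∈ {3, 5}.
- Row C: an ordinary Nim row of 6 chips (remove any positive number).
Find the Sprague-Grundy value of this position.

6

Grundy values for row A (subtraction set {3, 6}):
k:     0  1  2  3  4  5  6  7  8  9 10
g(k):  0  0  0  1  1  1  2  2  2  0  0
So g(10) = 0.
Build the Grundy sequence for row B with g(k) = mex{g(k−s) : s ∈ {3, 5}, s ≤ k}:
g(0) = mex{} = 0
g(1) = mex{} = 0
g(2) = mex{} = 0
g(3) = mex{0} = 1
g(4) = mex{0} = 1
g(5) = mex{0} = 1
g(6) = mex{0,1} = 2
g(7) = mex{0,1} = 2
g(8) = mex{1} = 0
So g(8) = 0.
Row C is a plain Nim row of size 6, so its Grundy value is 6.
By the Sprague-Grundy theorem, the Grundy value of a sum of independent games is the XOR of the component values.
Combined value = 0 XOR 0 XOR 6 = 6.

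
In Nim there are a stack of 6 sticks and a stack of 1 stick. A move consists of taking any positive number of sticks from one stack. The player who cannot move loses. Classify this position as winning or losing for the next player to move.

Winning position

Compute the nim-sum pairwise:
6 ^ 1 = 7
The nim-sum is 7 ≠ 0, so this is an N-position: the player to move can win.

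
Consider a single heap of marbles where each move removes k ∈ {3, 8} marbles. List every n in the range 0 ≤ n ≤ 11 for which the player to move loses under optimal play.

0, 1, 2, 6, 7, 11

Build the Grundy sequence with g(k) = mex{g(k−s) : s ∈ {3, 8}, s ≤ k}:
k:     0  1  2  3  4  5  6  7  8  9 10 11
g(k):  0  0  0  1  1  1  0  0  2  1  1  0
The P-positions (g = 0) in 0..11 are 0, 1, 2, 6, 7, 11.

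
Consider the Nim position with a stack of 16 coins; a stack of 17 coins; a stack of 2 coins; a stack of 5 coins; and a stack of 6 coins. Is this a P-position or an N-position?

Nim-sum: 16 ^ 17 ^ 2 ^ 5 ^ 6 = 0.
The nim-sum is 0, so this is a P-position: the player to move is in a losing position under optimal play.

P-position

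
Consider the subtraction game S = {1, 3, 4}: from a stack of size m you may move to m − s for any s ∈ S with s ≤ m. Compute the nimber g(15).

Grundy values for subtraction set {1, 3, 4}:
k:     0  1  2  3  4  5  6  7  8  9 10 11 12 13 14 15
g(k):  0  1  0  1  2  3  2  0  1  0  1  2  3  2  0  1
So g(15) = 1.

1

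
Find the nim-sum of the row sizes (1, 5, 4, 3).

3

Nim-sum: 1 XOR 5 XOR 4 XOR 3 = 3.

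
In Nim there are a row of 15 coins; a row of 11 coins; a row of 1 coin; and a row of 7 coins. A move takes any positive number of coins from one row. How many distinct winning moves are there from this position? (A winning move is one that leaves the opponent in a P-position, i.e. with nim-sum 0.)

3

Nim-sum: 15 ⊕ 11 ⊕ 1 ⊕ 7 = 2.
The overall nim-sum is X = 2. A row of size p has a winning move iff p XOR X < p (reduce it to p XOR X).
  15: 15 XOR 2 = 13 < 15 — winning move (to 13).
  11: 11 XOR 2 = 9 < 11 — winning move (to 9).
  1: 1 XOR 2 = 3 ≥ 1 — no move.
  7: 7 XOR 2 = 5 < 7 — winning move (to 5).
That gives 3 winning moves.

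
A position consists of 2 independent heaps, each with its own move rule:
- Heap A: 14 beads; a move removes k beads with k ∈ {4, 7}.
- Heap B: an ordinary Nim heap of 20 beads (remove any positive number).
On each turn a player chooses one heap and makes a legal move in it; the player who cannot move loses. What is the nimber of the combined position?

20

Grundy values for heap A (subtraction set {4, 7}):
g(0) = mex{} = 0
g(1) = mex{} = 0
g(2) = mex{} = 0
g(3) = mex{} = 0
g(4) = mex{0} = 1
g(5) = mex{0} = 1
g(6) = mex{0} = 1
g(7) = mex{0} = 1
g(8) = mex{0,1} = 2
g(9) = mex{0,1} = 2
g(10) = mex{0,1} = 2
g(11) = mex{1} = 0
g(12) = mex{1,2} = 0
g(13) = mex{1,2} = 0
g(14) = mex{1,2} = 0
So g(14) = 0.
Heap B is a plain Nim heap of size 20, so its Grundy value is 20.
By the Sprague-Grundy theorem, the Grundy value of a sum of independent games is the XOR of the component values.
Combined value = 0 XOR 20 = 20.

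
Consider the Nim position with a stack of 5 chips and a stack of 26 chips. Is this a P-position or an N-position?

N-position

Nim-sum: 5 ⊕ 26 = 31.
The nim-sum is 31 ≠ 0, so this is an N-position: the player to move can win.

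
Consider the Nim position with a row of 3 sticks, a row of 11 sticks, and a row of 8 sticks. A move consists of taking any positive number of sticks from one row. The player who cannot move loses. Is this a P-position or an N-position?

Compute the nim-sum pairwise:
3 ⊕ 11 = 8
8 ⊕ 8 = 0
The nim-sum is 0, so this is a P-position: the player to move is in a losing position under optimal play.

P-position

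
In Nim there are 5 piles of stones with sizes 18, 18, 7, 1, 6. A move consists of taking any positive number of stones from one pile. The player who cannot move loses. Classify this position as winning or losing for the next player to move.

Losing position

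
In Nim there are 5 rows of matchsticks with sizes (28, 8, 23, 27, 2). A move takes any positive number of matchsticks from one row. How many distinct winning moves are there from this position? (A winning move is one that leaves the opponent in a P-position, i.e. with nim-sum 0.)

Compute the nim-sum pairwise:
28 ^ 8 = 20
20 ^ 23 = 3
3 ^ 27 = 24
24 ^ 2 = 26
The overall nim-sum is X = 26. A row of size p has a winning move iff p XOR X < p (reduce it to p XOR X).
  28: 28 XOR 26 = 6 < 28 — winning move (to 6).
  8: 8 XOR 26 = 18 ≥ 8 — no move.
  23: 23 XOR 26 = 13 < 23 — winning move (to 13).
  27: 27 XOR 26 = 1 < 27 — winning move (to 1).
  2: 2 XOR 26 = 24 ≥ 2 — no move.
That gives 3 winning moves.

3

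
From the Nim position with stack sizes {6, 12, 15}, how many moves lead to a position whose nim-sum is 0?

Nim-sum: 6 XOR 12 XOR 15 = 5.
The overall nim-sum is X = 5. A stack of size p has a winning move iff p XOR X < p (reduce it to p XOR X).
  6: 6 XOR 5 = 3 < 6 — winning move (to 3).
  12: 12 XOR 5 = 9 < 12 — winning move (to 9).
  15: 15 XOR 5 = 10 < 15 — winning move (to 10).
That gives 3 winning moves.

3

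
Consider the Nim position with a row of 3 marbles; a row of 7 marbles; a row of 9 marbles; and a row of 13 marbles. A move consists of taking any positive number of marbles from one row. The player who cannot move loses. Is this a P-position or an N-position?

P-position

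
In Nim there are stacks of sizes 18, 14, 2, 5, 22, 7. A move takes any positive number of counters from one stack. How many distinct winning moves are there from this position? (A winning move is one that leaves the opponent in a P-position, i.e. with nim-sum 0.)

1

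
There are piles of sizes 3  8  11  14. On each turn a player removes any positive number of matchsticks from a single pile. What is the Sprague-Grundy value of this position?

14

Bitwise XOR of the heap sizes:
  0011  (3)
  1000  (8)
  1011  (11)
  1110  (14)
  ----
  1110  (14)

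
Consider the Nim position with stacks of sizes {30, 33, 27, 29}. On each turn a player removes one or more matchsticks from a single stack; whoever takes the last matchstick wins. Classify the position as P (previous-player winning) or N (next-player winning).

In binary:
  011110  (30)
  100001  (33)
  011011  (27)
  011101  (29)
  ------
  111001  (57)
The nim-sum is 57 ≠ 0, so this is an N-position: the player to move can win.

N-position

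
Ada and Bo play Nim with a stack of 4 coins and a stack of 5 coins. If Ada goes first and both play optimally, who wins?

Compute the nim-sum pairwise:
4 ⊕ 5 = 1
The nim-sum is 1 ≠ 0, so this is an N-position: the player to move can win; Ada has a winning move.

Ada wins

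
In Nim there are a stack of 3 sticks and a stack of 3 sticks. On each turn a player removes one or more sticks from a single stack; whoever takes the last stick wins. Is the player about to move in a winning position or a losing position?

Losing position

Bitwise XOR of the heap sizes:
  11  (3)
  11  (3)
  --
  00  (0)
The nim-sum is 0, so this is a P-position: the player to move is in a losing position under optimal play.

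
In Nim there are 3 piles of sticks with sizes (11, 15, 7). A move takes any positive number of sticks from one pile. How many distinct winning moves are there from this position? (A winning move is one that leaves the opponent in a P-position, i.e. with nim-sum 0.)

Bitwise XOR of the heap sizes:
  1011  (11)
  1111  (15)
  0111  (7)
  ----
  0011  (3)
The overall nim-sum is X = 3. A pile of size p has a winning move iff p XOR X < p (reduce it to p XOR X).
  11: 11 XOR 3 = 8 < 11 — winning move (to 8).
  15: 15 XOR 3 = 12 < 15 — winning move (to 12).
  7: 7 XOR 3 = 4 < 7 — winning move (to 4).
That gives 3 winning moves.

3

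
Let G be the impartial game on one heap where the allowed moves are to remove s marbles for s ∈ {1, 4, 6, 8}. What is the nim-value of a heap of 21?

2

Grundy values for subtraction set {1, 4, 6, 8}:
k:     0  1  2  3  4  5  6  7  8  9 10 11 12 13 14 15 16 17 18 19 20 21
g(k):  0  1  0  1  2  0  1  0  1  2  3  2  0  1  0  1  2  0  1  0  1  2
So g(21) = 2.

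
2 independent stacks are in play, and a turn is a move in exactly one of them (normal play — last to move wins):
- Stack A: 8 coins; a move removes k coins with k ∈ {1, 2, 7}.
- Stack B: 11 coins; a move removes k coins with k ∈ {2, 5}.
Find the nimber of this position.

2

Build the Grundy sequence for stack A with g(k) = mex{g(k−s) : s ∈ {1, 2, 7}, s ≤ k}:
g(0) = mex{} = 0
g(1) = mex{0} = 1
g(2) = mex{0,1} = 2
g(3) = mex{1,2} = 0
g(4) = mex{0,2} = 1
g(5) = mex{0,1} = 2
g(6) = mex{1,2} = 0
g(7) = mex{0,2} = 1
g(8) = mex{0,1} = 2
So g(8) = 2.
Grundy values for stack B (subtraction set {2, 5}):
g(0) = mex{} = 0
g(1) = mex{} = 0
g(2) = mex{0} = 1
g(3) = mex{0} = 1
g(4) = mex{1} = 0
g(5) = mex{0,1} = 2
g(6) = mex{0} = 1
g(7) = mex{1,2} = 0
g(8) = mex{1} = 0
g(9) = mex{0} = 1
g(10) = mex{0,2} = 1
g(11) = mex{1} = 0
So g(11) = 0.
The value of a disjunctive sum is the nim-sum of the parts.
Combined value = 2 ⊕ 0 = 2.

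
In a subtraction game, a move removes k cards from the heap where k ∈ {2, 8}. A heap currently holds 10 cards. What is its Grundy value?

Compute g(0), g(1), … for moves {2, 8}:
g(0) = mex{} = 0
g(1) = mex{} = 0
g(2) = mex{0} = 1
g(3) = mex{0} = 1
g(4) = mex{1} = 0
g(5) = mex{1} = 0
g(6) = mex{0} = 1
g(7) = mex{0} = 1
g(8) = mex{0,1} = 2
g(9) = mex{0,1} = 2
g(10) = mex{1,2} = 0
So g(10) = 0.

0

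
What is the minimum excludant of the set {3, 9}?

0 is not in the set, so the mex is 0.

0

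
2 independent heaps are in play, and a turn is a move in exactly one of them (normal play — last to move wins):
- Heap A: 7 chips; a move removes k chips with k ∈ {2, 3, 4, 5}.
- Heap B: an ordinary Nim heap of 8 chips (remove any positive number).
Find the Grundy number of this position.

For heap A, compute g(0), g(1), … with moves {2, 3, 4, 5}:
k:     0  1  2  3  4  5  6  7
g(k):  0  0  1  1  2  2  3  0
So g(7) = 0.
Heap B is a plain Nim heap of size 8, so its Grundy value is 8.
By the Sprague-Grundy theorem, the Grundy value of a sum of independent games is the XOR of the component values.
Combined value = 0 ⊕ 8 = 8.

8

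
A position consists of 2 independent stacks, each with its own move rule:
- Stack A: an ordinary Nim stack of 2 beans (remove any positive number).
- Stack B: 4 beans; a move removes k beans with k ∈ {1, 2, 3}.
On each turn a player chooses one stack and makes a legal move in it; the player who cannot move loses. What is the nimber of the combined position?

2

Stack A is a plain Nim stack of size 2, so its Grundy value is 2.
For stack B, compute g(0), g(1), … with moves {1, 2, 3}:
k:     0  1  2  3  4
g(k):  0  1  2  3  0
So g(4) = 0.
By the Sprague-Grundy theorem, the Grundy value of a sum of independent games is the XOR of the component values.
Combined value = 2 XOR 0 = 2.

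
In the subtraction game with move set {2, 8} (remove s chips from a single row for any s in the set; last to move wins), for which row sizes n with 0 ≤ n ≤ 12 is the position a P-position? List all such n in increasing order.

Grundy values for subtraction set {2, 8}:
g(0) = mex{} = 0
g(1) = mex{} = 0
g(2) = mex{0} = 1
g(3) = mex{0} = 1
g(4) = mex{1} = 0
g(5) = mex{1} = 0
g(6) = mex{0} = 1
g(7) = mex{0} = 1
g(8) = mex{0,1} = 2
g(9) = mex{0,1} = 2
g(10) = mex{1,2} = 0
g(11) = mex{1,2} = 0
g(12) = mex{0} = 1
The P-positions (g = 0) in 0..12 are 0, 1, 4, 5, 10, 11.

0, 1, 4, 5, 10, 11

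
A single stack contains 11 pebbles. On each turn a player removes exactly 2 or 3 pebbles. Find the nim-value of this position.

0

Grundy values for subtraction set {2, 3}:
g(0) = mex{} = 0
g(1) = mex{} = 0
g(2) = mex{0} = 1
g(3) = mex{0} = 1
g(4) = mex{0,1} = 2
g(5) = mex{1} = 0
g(6) = mex{1,2} = 0
g(7) = mex{0,2} = 1
g(8) = mex{0} = 1
g(9) = mex{0,1} = 2
g(10) = mex{1} = 0
g(11) = mex{1,2} = 0
So g(11) = 0.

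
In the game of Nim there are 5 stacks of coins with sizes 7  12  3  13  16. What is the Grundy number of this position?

21

Compute the nim-sum pairwise:
7 XOR 12 = 11
11 XOR 3 = 8
8 XOR 13 = 5
5 XOR 16 = 21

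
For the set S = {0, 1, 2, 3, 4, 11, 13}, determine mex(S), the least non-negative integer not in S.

5

The values 0, 1, 2, 3, 4 are all present; 5 is the first non-negative integer missing from the set.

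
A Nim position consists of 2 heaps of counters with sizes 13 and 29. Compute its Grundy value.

16

Compute the nim-sum pairwise:
13 ⊕ 29 = 16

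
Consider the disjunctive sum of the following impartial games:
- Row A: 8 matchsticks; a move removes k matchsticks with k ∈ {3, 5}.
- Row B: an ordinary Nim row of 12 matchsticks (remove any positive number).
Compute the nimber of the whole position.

12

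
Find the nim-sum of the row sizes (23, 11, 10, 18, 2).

6

Nim-sum: 23 ⊕ 11 ⊕ 10 ⊕ 18 ⊕ 2 = 6.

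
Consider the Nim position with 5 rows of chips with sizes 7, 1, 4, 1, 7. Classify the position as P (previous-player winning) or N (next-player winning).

Bitwise XOR of the heap sizes:
  111  (7)
  001  (1)
  100  (4)
  001  (1)
  111  (7)
  ---
  100  (4)
The nim-sum is 4 ≠ 0, so this is an N-position: the player to move can win.

N-position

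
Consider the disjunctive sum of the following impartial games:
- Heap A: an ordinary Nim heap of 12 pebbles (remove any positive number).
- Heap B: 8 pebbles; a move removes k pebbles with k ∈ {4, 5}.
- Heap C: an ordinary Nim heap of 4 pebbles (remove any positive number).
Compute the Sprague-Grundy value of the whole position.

10

Heap A is a plain Nim heap of size 12, so its Grundy value is 12.
Build the Grundy sequence for heap B with g(k) = mex{g(k−s) : s ∈ {4, 5}, s ≤ k}:
k:     0  1  2  3  4  5  6  7  8
g(k):  0  0  0  0  1  1  1  1  2
So g(8) = 2.
Heap C is a plain Nim heap of size 4, so its Grundy value is 4.
The value of a disjunctive sum is the nim-sum of the parts.
Combined value = 12 ⊕ 2 ⊕ 4 = 10.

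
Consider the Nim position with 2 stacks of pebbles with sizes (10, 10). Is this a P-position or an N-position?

Nim-sum: 10 ^ 10 = 0.
The nim-sum is 0, so this is a P-position: the player to move is in a losing position under optimal play.

P-position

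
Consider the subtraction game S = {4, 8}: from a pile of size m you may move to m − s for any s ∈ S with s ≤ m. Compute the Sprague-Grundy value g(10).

2

Grundy values for subtraction set {4, 8}:
g(0) = mex{} = 0
g(1) = mex{} = 0
g(2) = mex{} = 0
g(3) = mex{} = 0
g(4) = mex{0} = 1
g(5) = mex{0} = 1
g(6) = mex{0} = 1
g(7) = mex{0} = 1
g(8) = mex{0,1} = 2
g(9) = mex{0,1} = 2
g(10) = mex{0,1} = 2
So g(10) = 2.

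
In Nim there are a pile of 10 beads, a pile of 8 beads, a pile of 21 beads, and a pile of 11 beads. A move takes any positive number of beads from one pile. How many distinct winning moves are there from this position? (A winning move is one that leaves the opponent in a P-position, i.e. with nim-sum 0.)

1

Nim-sum: 10 XOR 8 XOR 21 XOR 11 = 28.
The overall nim-sum is X = 28. A pile of size p has a winning move iff p XOR X < p (reduce it to p XOR X).
  10: 10 XOR 28 = 22 ≥ 10 — no move.
  8: 8 XOR 28 = 20 ≥ 8 — no move.
  21: 21 XOR 28 = 9 < 21 — winning move (to 9).
  11: 11 XOR 28 = 23 ≥ 11 — no move.
That gives 1 winning move.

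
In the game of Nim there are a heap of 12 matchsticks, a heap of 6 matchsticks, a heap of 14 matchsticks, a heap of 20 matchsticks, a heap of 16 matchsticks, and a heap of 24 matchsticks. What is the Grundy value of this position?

Write each in binary and XOR column by column:
  01100  (12)
  00110  (6)
  01110  (14)
  10100  (20)
  10000  (16)
  11000  (24)
  -----
  11000  (24)

24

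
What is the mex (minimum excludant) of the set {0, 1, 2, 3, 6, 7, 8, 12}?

The values 0, 1, 2, 3 are all present; 4 is the first non-negative integer missing from the set.

4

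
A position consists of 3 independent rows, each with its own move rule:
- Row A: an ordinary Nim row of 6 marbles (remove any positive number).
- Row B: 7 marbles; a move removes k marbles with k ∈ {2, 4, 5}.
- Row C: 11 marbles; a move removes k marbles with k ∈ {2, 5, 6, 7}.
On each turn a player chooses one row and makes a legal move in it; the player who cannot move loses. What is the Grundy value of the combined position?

5

Row A is a plain Nim row of size 6, so its Grundy value is 6.
Grundy values for row B (subtraction set {2, 4, 5}):
k:     0  1  2  3  4  5  6  7
g(k):  0  0  1  1  2  2  3  0
So g(7) = 0.
Build the Grundy sequence for row C with g(k) = mex{g(k−s) : s ∈ {2, 5, 6, 7}, s ≤ k}:
g(0) = mex{} = 0
g(1) = mex{} = 0
g(2) = mex{0} = 1
g(3) = mex{0} = 1
g(4) = mex{1} = 0
g(5) = mex{0,1} = 2
g(6) = mex{0} = 1
g(7) = mex{0,1,2} = 3
g(8) = mex{0,1} = 2
g(9) = mex{0,1,3} = 2
g(10) = mex{0,1,2} = 3
g(11) = mex{0,1,2} = 3
So g(11) = 3.
By the Sprague-Grundy theorem, the Grundy value of a sum of independent games is the XOR of the component values.
Combined value = 6 XOR 0 XOR 3 = 5.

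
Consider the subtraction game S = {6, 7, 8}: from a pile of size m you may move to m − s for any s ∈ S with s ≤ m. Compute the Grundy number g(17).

Compute g(0), g(1), … for moves {6, 7, 8}:
k:     0  1  2  3  4  5  6  7  8  9 10 11 12 13 14 15 16 17
g(k):  0  0  0  0  0  0  1  1  1  1  1  1  2  2  0  0  0  0
So g(17) = 0.

0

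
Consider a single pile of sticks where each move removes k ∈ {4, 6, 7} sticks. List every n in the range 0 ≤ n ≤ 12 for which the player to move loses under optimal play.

0, 1, 2, 3, 11, 12

Build the Grundy sequence with g(k) = mex{g(k−s) : s ∈ {4, 6, 7}, s ≤ k}:
k:     0  1  2  3  4  5  6  7  8  9 10 11 12
g(k):  0  0  0  0  1  1  1  1  2  2  2  0  0
The P-positions (g = 0) in 0..12 are 0, 1, 2, 3, 11, 12.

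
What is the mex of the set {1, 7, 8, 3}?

0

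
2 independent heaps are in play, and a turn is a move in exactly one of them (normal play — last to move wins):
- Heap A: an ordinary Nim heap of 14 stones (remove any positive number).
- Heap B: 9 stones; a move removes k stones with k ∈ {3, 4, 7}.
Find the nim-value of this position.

Heap A is a plain Nim heap of size 14, so its Grundy value is 14.
For heap B, compute g(0), g(1), … with moves {3, 4, 7}:
k:     0  1  2  3  4  5  6  7  8  9
g(k):  0  0  0  1  1  1  2  2  2  3
So g(9) = 3.
By the Sprague-Grundy theorem, the Grundy value of a sum of independent games is the XOR of the component values.
Combined value = 14 ⊕ 3 = 13.

13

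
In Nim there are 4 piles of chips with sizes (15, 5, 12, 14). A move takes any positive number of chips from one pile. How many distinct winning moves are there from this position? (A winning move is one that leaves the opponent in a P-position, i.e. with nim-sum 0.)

Write each in binary and XOR column by column:
  1111  (15)
  0101  (5)
  1100  (12)
  1110  (14)
  ----
  1000  (8)
The overall nim-sum is X = 8. A pile of size p has a winning move iff p XOR X < p (reduce it to p XOR X).
  15: 15 XOR 8 = 7 < 15 — winning move (to 7).
  5: 5 XOR 8 = 13 ≥ 5 — no move.
  12: 12 XOR 8 = 4 < 12 — winning move (to 4).
  14: 14 XOR 8 = 6 < 14 — winning move (to 6).
That gives 3 winning moves.

3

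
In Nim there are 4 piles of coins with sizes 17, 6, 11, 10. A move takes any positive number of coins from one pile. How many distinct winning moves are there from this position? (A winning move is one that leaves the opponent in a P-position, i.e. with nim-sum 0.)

1

Compute the nim-sum pairwise:
17 ^ 6 = 23
23 ^ 11 = 28
28 ^ 10 = 22
The overall nim-sum is X = 22. A pile of size p has a winning move iff p XOR X < p (reduce it to p XOR X).
  17: 17 XOR 22 = 7 < 17 — winning move (to 7).
  6: 6 XOR 22 = 16 ≥ 6 — no move.
  11: 11 XOR 22 = 29 ≥ 11 — no move.
  10: 10 XOR 22 = 28 ≥ 10 — no move.
That gives 1 winning move.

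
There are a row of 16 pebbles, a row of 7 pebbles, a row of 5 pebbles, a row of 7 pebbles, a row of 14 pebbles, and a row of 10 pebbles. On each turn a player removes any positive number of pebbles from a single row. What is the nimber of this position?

17

Compute the nim-sum pairwise:
16 XOR 7 = 23
23 XOR 5 = 18
18 XOR 7 = 21
21 XOR 14 = 27
27 XOR 10 = 17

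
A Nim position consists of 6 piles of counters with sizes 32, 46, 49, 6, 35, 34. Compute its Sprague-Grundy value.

Nim-sum: 32 ^ 46 ^ 49 ^ 6 ^ 35 ^ 34 = 56.

56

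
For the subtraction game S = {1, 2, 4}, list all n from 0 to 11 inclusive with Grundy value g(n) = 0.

Compute g(0), g(1), … for moves {1, 2, 4}:
k:     0  1  2  3  4  5  6  7  8  9 10 11
g(k):  0  1  2  0  1  2  0  1  2  0  1  2
The P-positions (g = 0) in 0..11 are 0, 3, 6, 9.

0, 3, 6, 9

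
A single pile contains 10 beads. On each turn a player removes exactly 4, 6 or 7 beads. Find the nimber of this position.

Compute g(0), g(1), … for moves {4, 6, 7}:
k:     0  1  2  3  4  5  6  7  8  9 10
g(k):  0  0  0  0  1  1  1  1  2  2  2
So g(10) = 2.

2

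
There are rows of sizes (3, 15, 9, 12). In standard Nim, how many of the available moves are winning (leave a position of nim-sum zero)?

3

Nim-sum: 3 ^ 15 ^ 9 ^ 12 = 9.
The overall nim-sum is X = 9. A row of size p has a winning move iff p XOR X < p (reduce it to p XOR X).
  3: 3 XOR 9 = 10 ≥ 3 — no move.
  15: 15 XOR 9 = 6 < 15 — winning move (to 6).
  9: 9 XOR 9 = 0 < 9 — winning move (to 0).
  12: 12 XOR 9 = 5 < 12 — winning move (to 5).
That gives 3 winning moves.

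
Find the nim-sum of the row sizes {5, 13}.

8

Bitwise XOR of the heap sizes:
  0101  (5)
  1101  (13)
  ----
  1000  (8)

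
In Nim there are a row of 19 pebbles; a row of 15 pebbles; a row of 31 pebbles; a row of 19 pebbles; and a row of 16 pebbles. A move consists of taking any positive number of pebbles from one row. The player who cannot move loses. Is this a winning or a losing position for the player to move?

Compute the nim-sum pairwise:
19 ^ 15 = 28
28 ^ 31 = 3
3 ^ 19 = 16
16 ^ 16 = 0
The nim-sum is 0, so this is a P-position: the player to move is in a losing position under optimal play.

Losing position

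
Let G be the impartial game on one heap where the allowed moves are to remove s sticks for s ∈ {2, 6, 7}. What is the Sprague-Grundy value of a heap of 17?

0

Grundy values for subtraction set {2, 6, 7}:
k:     0  1  2  3  4  5  6  7  8  9 10 11 12 13 14 15 16 17
g(k):  0  0  1  1  0  0  1  1  2  0  3  1  2  0  0  1  1  0
So g(17) = 0.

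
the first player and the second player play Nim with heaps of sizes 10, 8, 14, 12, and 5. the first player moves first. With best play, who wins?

the first player wins

Nim-sum: 10 ^ 8 ^ 14 ^ 12 ^ 5 = 5.
The nim-sum is 5 ≠ 0, so this is an N-position: the player to move can win; the first player has a winning move.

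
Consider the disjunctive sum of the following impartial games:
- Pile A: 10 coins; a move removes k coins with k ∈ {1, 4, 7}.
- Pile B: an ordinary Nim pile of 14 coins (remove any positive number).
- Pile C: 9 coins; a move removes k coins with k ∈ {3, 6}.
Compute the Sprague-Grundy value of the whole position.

14

Grundy values for pile A (subtraction set {1, 4, 7}):
g(0) = mex{} = 0
g(1) = mex{0} = 1
g(2) = mex{1} = 0
g(3) = mex{0} = 1
g(4) = mex{0,1} = 2
g(5) = mex{1,2} = 0
g(6) = mex{0} = 1
g(7) = mex{0,1} = 2
g(8) = mex{1,2} = 0
g(9) = mex{0} = 1
g(10) = mex{1} = 0
So g(10) = 0.
Pile B is a plain Nim pile of size 14, so its Grundy value is 14.
For pile C, compute g(0), g(1), … with moves {3, 6}:
g(0) = mex{} = 0
g(1) = mex{} = 0
g(2) = mex{} = 0
g(3) = mex{0} = 1
g(4) = mex{0} = 1
g(5) = mex{0} = 1
g(6) = mex{0,1} = 2
g(7) = mex{0,1} = 2
g(8) = mex{0,1} = 2
g(9) = mex{1,2} = 0
So g(9) = 0.
The value of a disjunctive sum is the nim-sum of the parts.
Combined value = 0 XOR 14 XOR 0 = 14.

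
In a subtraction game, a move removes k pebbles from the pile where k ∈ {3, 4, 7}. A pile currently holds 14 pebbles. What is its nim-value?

1

Build the Grundy sequence with g(k) = mex{g(k−s) : s ∈ {3, 4, 7}, s ≤ k}:
g(0) = mex{} = 0
g(1) = mex{} = 0
g(2) = mex{} = 0
g(3) = mex{0} = 1
g(4) = mex{0} = 1
g(5) = mex{0} = 1
g(6) = mex{0,1} = 2
g(7) = mex{0,1} = 2
g(8) = mex{0,1} = 2
g(9) = mex{0,1,2} = 3
g(10) = mex{1,2} = 0
g(11) = mex{1,2} = 0
g(12) = mex{1,2,3} = 0
g(13) = mex{0,2,3} = 1
g(14) = mex{0,2} = 1
So g(14) = 1.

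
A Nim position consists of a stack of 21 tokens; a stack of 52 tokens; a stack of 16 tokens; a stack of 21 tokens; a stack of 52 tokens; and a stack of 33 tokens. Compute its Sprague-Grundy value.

49

Bitwise XOR of the heap sizes:
  010101  (21)
  110100  (52)
  010000  (16)
  010101  (21)
  110100  (52)
  100001  (33)
  ------
  110001  (49)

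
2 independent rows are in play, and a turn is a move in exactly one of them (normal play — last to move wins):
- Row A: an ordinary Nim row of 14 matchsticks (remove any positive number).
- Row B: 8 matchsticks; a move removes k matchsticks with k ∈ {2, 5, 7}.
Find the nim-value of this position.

12

Row A is a plain Nim row of size 14, so its Grundy value is 14.
Build the Grundy sequence for row B with g(k) = mex{g(k−s) : s ∈ {2, 5, 7}, s ≤ k}:
g(0) = mex{} = 0
g(1) = mex{} = 0
g(2) = mex{0} = 1
g(3) = mex{0} = 1
g(4) = mex{1} = 0
g(5) = mex{0,1} = 2
g(6) = mex{0} = 1
g(7) = mex{0,1,2} = 3
g(8) = mex{0,1} = 2
So g(8) = 2.
By the Sprague-Grundy theorem, the Grundy value of a sum of independent games is the XOR of the component values.
Combined value = 14 XOR 2 = 12.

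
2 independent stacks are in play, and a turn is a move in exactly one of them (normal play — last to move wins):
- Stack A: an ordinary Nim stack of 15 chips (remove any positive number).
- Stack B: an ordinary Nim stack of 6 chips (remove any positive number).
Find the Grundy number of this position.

9

Stack A is a plain Nim stack of size 15, so its Grundy value is 15.
Stack B is a plain Nim stack of size 6, so its Grundy value is 6.
The value of a disjunctive sum is the nim-sum of the parts.
Combined value = 15 XOR 6 = 9.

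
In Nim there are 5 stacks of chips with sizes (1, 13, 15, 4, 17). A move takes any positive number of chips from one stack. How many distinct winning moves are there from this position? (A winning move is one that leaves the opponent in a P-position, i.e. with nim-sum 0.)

Nim-sum: 1 ⊕ 13 ⊕ 15 ⊕ 4 ⊕ 17 = 22.
The overall nim-sum is X = 22. A stack of size p has a winning move iff p XOR X < p (reduce it to p XOR X).
  1: 1 XOR 22 = 23 ≥ 1 — no move.
  13: 13 XOR 22 = 27 ≥ 13 — no move.
  15: 15 XOR 22 = 25 ≥ 15 — no move.
  4: 4 XOR 22 = 18 ≥ 4 — no move.
  17: 17 XOR 22 = 7 < 17 — winning move (to 7).
That gives 1 winning move.

1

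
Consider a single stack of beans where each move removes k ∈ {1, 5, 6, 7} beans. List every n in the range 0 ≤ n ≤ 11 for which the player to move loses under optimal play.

0, 2, 4

Build the Grundy sequence with g(k) = mex{g(k−s) : s ∈ {1, 5, 6, 7}, s ≤ k}:
k:     0  1  2  3  4  5  6  7  8  9 10 11
g(k):  0  1  0  1  0  1  2  3  2  3  2  3
The P-positions (g = 0) in 0..11 are 0, 2, 4.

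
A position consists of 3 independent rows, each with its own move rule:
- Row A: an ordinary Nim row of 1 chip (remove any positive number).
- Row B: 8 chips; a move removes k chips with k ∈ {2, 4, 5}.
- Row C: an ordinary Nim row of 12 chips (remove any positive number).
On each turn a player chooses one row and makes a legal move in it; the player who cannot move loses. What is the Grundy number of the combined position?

Row A is a plain Nim row of size 1, so its Grundy value is 1.
Build the Grundy sequence for row B with g(k) = mex{g(k−s) : s ∈ {2, 4, 5}, s ≤ k}:
g(0) = mex{} = 0
g(1) = mex{} = 0
g(2) = mex{0} = 1
g(3) = mex{0} = 1
g(4) = mex{0,1} = 2
g(5) = mex{0,1} = 2
g(6) = mex{0,1,2} = 3
g(7) = mex{1,2} = 0
g(8) = mex{1,2,3} = 0
So g(8) = 0.
Row C is a plain Nim row of size 12, so its Grundy value is 12.
The value of a disjunctive sum is the nim-sum of the parts.
Combined value = 1 XOR 0 XOR 12 = 13.

13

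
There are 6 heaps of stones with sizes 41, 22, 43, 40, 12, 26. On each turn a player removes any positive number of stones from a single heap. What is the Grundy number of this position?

42

Write each in binary and XOR column by column:
  101001  (41)
  010110  (22)
  101011  (43)
  101000  (40)
  001100  (12)
  011010  (26)
  ------
  101010  (42)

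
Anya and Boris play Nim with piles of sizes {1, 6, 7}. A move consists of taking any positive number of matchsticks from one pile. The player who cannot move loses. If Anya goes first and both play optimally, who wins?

Compute the nim-sum pairwise:
1 XOR 6 = 7
7 XOR 7 = 0
The nim-sum is 0, so this is a P-position: the player to move is in a losing position under optimal play; Anya is about to move from it and so loses — Boris wins.

Boris wins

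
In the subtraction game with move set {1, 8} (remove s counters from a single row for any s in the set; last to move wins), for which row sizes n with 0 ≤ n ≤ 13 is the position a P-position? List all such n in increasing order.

0, 2, 4, 6, 9, 11, 13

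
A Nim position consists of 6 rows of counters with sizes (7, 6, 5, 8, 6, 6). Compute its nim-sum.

Write each in binary and XOR column by column:
  0111  (7)
  0110  (6)
  0101  (5)
  1000  (8)
  0110  (6)
  0110  (6)
  ----
  1100  (12)

12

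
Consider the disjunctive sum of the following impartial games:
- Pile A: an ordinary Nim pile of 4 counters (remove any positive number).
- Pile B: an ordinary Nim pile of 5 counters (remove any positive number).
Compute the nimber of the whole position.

1

Pile A is a plain Nim pile of size 4, so its Grundy value is 4.
Pile B is a plain Nim pile of size 5, so its Grundy value is 5.
By the Sprague-Grundy theorem, the Grundy value of a sum of independent games is the XOR of the component values.
Combined value = 4 XOR 5 = 1.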